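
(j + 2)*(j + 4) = j^2 + 6*j + 8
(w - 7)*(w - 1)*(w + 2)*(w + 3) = w^4 - 3*w^3 - 27*w^2 - 13*w + 42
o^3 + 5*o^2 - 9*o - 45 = (o - 3)*(o + 3)*(o + 5)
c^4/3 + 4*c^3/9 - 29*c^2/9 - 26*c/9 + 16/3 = (c/3 + 1)*(c - 8/3)*(c - 1)*(c + 2)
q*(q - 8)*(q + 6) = q^3 - 2*q^2 - 48*q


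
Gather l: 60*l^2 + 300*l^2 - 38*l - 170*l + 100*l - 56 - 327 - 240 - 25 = 360*l^2 - 108*l - 648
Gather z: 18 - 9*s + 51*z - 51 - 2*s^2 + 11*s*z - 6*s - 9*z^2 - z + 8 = -2*s^2 - 15*s - 9*z^2 + z*(11*s + 50) - 25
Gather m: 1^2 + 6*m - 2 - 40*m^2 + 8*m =-40*m^2 + 14*m - 1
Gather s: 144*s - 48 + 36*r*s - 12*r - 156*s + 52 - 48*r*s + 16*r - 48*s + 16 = 4*r + s*(-12*r - 60) + 20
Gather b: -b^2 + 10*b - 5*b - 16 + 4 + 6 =-b^2 + 5*b - 6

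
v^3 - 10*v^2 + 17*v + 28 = (v - 7)*(v - 4)*(v + 1)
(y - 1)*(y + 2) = y^2 + y - 2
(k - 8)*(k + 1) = k^2 - 7*k - 8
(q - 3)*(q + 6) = q^2 + 3*q - 18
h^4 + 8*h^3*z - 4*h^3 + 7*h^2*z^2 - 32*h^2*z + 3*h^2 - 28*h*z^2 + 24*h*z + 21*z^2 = (h - 3)*(h - 1)*(h + z)*(h + 7*z)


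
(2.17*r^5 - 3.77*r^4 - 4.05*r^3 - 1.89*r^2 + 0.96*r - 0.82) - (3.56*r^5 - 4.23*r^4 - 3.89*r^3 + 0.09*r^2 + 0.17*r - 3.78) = -1.39*r^5 + 0.46*r^4 - 0.16*r^3 - 1.98*r^2 + 0.79*r + 2.96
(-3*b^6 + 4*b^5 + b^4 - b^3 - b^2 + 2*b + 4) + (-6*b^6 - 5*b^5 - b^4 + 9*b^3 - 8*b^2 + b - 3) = -9*b^6 - b^5 + 8*b^3 - 9*b^2 + 3*b + 1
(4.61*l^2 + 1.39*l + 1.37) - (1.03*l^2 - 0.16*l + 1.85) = 3.58*l^2 + 1.55*l - 0.48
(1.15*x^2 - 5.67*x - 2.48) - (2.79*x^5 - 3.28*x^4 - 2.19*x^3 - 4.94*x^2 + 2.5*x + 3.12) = -2.79*x^5 + 3.28*x^4 + 2.19*x^3 + 6.09*x^2 - 8.17*x - 5.6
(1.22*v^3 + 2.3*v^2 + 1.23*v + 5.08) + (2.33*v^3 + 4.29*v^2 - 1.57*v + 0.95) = 3.55*v^3 + 6.59*v^2 - 0.34*v + 6.03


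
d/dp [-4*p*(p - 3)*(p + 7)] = -12*p^2 - 32*p + 84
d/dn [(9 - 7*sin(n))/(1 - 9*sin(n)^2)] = (-63*sin(n)^2 + 162*sin(n) - 7)*cos(n)/(81*sin(n)^4 - 18*sin(n)^2 + 1)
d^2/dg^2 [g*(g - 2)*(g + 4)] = 6*g + 4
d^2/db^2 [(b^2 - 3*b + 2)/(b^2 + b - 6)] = -8/(b^3 + 9*b^2 + 27*b + 27)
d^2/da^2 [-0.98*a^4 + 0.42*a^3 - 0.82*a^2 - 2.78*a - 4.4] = -11.76*a^2 + 2.52*a - 1.64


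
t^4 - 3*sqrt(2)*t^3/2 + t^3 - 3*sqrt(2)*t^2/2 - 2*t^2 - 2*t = t*(t + 1)*(t - 2*sqrt(2))*(t + sqrt(2)/2)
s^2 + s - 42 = (s - 6)*(s + 7)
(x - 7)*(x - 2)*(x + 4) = x^3 - 5*x^2 - 22*x + 56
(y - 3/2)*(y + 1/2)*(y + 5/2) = y^3 + 3*y^2/2 - 13*y/4 - 15/8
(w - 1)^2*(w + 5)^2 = w^4 + 8*w^3 + 6*w^2 - 40*w + 25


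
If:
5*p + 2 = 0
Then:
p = -2/5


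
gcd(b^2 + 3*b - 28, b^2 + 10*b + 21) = b + 7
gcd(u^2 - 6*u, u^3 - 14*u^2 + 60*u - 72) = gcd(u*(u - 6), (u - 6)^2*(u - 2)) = u - 6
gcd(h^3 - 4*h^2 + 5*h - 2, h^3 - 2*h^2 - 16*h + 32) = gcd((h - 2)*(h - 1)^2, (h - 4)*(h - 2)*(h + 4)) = h - 2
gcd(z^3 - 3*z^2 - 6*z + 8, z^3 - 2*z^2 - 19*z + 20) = z - 1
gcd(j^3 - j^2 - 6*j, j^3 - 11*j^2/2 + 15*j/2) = j^2 - 3*j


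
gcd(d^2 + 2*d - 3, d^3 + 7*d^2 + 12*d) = d + 3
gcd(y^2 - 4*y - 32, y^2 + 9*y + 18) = 1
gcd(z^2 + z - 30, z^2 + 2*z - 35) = z - 5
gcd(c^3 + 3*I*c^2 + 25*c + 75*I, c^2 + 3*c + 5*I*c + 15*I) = c + 5*I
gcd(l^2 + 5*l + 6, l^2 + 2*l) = l + 2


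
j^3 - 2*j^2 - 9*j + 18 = (j - 3)*(j - 2)*(j + 3)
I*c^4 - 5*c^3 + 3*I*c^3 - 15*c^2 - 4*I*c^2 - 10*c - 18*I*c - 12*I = (c + 2)*(c + 2*I)*(c + 3*I)*(I*c + I)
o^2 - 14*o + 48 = (o - 8)*(o - 6)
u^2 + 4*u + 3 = (u + 1)*(u + 3)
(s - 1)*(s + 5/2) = s^2 + 3*s/2 - 5/2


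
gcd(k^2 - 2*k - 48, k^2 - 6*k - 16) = k - 8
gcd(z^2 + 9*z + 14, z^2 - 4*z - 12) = z + 2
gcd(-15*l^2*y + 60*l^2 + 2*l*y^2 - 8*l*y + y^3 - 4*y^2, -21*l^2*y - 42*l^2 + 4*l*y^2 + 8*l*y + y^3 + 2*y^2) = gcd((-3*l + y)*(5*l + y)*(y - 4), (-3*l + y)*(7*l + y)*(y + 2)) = -3*l + y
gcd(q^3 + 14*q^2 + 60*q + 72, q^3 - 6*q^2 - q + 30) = q + 2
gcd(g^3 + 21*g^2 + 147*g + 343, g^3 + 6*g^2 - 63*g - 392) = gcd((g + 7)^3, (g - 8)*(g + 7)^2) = g^2 + 14*g + 49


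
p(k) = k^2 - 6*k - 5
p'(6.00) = 6.00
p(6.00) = -5.00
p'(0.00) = -6.00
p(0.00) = -5.00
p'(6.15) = 6.30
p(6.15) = -4.08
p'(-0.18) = -6.36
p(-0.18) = -3.89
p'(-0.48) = -6.96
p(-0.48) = -1.89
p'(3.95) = 1.90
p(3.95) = -13.10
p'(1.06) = -3.88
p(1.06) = -10.24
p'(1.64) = -2.72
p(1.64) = -12.15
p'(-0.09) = -6.18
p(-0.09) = -4.45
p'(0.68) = -4.64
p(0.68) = -8.62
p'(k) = 2*k - 6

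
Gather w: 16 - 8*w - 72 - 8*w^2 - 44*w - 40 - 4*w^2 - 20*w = -12*w^2 - 72*w - 96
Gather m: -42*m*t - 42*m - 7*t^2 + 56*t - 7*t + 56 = m*(-42*t - 42) - 7*t^2 + 49*t + 56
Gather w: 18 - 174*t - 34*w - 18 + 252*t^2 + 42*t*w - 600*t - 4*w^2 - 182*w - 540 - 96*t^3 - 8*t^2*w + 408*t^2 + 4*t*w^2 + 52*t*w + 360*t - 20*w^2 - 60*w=-96*t^3 + 660*t^2 - 414*t + w^2*(4*t - 24) + w*(-8*t^2 + 94*t - 276) - 540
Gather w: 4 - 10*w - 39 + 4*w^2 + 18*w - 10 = 4*w^2 + 8*w - 45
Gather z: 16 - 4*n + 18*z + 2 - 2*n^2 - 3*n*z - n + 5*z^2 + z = -2*n^2 - 5*n + 5*z^2 + z*(19 - 3*n) + 18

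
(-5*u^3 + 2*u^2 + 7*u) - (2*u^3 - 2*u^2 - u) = -7*u^3 + 4*u^2 + 8*u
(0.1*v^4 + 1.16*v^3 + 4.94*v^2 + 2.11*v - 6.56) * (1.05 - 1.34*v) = -0.134*v^5 - 1.4494*v^4 - 5.4016*v^3 + 2.3596*v^2 + 11.0059*v - 6.888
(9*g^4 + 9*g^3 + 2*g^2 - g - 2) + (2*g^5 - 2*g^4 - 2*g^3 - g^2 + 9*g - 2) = 2*g^5 + 7*g^4 + 7*g^3 + g^2 + 8*g - 4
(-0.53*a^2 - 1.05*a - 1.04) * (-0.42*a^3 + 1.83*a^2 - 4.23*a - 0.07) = 0.2226*a^5 - 0.5289*a^4 + 0.7572*a^3 + 2.5754*a^2 + 4.4727*a + 0.0728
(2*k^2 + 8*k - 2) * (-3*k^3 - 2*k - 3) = -6*k^5 - 24*k^4 + 2*k^3 - 22*k^2 - 20*k + 6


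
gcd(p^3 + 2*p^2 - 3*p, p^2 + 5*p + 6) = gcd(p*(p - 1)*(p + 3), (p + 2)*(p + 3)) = p + 3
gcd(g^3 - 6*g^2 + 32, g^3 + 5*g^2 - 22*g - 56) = g^2 - 2*g - 8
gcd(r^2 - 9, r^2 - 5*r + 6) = r - 3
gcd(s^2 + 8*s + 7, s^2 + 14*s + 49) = s + 7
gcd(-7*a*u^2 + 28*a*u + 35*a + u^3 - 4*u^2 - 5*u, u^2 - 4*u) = 1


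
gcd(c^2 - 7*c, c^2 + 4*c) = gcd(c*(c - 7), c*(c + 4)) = c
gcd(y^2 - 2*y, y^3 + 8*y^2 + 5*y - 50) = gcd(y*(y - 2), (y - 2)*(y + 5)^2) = y - 2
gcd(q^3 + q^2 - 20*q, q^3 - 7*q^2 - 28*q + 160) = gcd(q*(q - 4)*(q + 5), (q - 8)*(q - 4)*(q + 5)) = q^2 + q - 20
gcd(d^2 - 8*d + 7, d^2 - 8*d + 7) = d^2 - 8*d + 7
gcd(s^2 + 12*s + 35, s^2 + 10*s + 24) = 1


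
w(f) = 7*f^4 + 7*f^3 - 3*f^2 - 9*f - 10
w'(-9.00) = -18666.00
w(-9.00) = 40652.00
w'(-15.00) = -89694.00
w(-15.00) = 330200.00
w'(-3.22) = -706.76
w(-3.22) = 506.70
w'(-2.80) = -442.22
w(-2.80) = 268.28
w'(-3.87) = -1294.16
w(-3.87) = 1144.33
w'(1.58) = 144.39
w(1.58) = 39.53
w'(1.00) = 34.00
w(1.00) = -8.00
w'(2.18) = 367.81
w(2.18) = 186.74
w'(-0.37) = -5.32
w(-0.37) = -7.30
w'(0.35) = -7.33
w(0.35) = -13.11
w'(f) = 28*f^3 + 21*f^2 - 6*f - 9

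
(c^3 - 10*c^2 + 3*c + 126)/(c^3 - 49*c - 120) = (c^2 - 13*c + 42)/(c^2 - 3*c - 40)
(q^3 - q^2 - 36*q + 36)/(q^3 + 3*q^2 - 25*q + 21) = (q^2 - 36)/(q^2 + 4*q - 21)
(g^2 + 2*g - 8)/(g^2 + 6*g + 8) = (g - 2)/(g + 2)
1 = 1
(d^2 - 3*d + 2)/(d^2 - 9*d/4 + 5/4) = 4*(d - 2)/(4*d - 5)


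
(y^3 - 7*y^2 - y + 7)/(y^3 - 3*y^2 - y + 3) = (y - 7)/(y - 3)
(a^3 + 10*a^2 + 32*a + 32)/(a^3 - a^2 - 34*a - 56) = (a + 4)/(a - 7)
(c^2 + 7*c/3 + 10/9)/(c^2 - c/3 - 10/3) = (c + 2/3)/(c - 2)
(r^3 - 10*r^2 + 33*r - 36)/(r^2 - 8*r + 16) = (r^2 - 6*r + 9)/(r - 4)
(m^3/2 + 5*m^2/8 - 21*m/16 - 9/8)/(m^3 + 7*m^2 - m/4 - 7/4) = (8*m^3 + 10*m^2 - 21*m - 18)/(4*(4*m^3 + 28*m^2 - m - 7))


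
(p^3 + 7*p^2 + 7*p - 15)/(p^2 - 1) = (p^2 + 8*p + 15)/(p + 1)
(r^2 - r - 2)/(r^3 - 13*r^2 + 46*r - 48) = (r + 1)/(r^2 - 11*r + 24)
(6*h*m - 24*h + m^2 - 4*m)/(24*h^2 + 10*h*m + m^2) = (m - 4)/(4*h + m)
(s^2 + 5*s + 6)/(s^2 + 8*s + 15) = (s + 2)/(s + 5)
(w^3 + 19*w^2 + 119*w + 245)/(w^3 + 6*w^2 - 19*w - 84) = (w^2 + 12*w + 35)/(w^2 - w - 12)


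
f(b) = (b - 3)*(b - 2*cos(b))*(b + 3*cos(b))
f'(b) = (1 - 3*sin(b))*(b - 3)*(b - 2*cos(b)) + (b - 3)*(b + 3*cos(b))*(2*sin(b) + 1) + (b - 2*cos(b))*(b + 3*cos(b)) = (3 - b)*(b - 2*cos(b))*(3*sin(b) - 1) + (b - 3)*(b + 3*cos(b))*(2*sin(b) + 1) + (b - 2*cos(b))*(b + 3*cos(b))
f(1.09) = -0.78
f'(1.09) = -12.19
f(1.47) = -3.44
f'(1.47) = -2.00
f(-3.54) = -69.96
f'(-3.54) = 82.11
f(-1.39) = -6.53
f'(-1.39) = 28.22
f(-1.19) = -0.61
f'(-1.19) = 30.54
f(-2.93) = -33.89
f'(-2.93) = 35.30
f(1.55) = -3.53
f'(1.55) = -0.21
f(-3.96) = -108.48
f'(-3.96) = 97.01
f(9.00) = 406.91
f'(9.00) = 121.06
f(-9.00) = -1010.63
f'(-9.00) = 301.59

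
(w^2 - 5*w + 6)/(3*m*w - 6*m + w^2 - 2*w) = (w - 3)/(3*m + w)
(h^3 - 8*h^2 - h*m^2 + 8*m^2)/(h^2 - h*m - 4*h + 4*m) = (h^2 + h*m - 8*h - 8*m)/(h - 4)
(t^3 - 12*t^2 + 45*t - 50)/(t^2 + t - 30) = (t^2 - 7*t + 10)/(t + 6)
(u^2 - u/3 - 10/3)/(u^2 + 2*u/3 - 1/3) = (3*u^2 - u - 10)/(3*u^2 + 2*u - 1)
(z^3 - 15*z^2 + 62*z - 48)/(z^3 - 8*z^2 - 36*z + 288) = (z - 1)/(z + 6)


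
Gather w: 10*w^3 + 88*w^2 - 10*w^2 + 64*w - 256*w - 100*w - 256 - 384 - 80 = 10*w^3 + 78*w^2 - 292*w - 720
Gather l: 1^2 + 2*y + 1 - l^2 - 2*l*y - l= -l^2 + l*(-2*y - 1) + 2*y + 2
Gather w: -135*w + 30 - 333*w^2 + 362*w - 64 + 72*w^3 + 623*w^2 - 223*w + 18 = 72*w^3 + 290*w^2 + 4*w - 16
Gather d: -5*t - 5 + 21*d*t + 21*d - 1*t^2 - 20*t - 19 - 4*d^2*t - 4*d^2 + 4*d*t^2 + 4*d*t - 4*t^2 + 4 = d^2*(-4*t - 4) + d*(4*t^2 + 25*t + 21) - 5*t^2 - 25*t - 20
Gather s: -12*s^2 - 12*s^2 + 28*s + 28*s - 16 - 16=-24*s^2 + 56*s - 32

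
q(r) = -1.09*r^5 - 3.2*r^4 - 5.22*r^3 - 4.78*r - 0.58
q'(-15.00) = -236234.53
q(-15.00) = 683407.37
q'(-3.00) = -241.57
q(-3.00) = 160.37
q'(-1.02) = -13.39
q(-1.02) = 7.57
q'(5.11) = -5837.67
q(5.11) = -6701.21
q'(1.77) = -178.31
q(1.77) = -88.33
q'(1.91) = -223.63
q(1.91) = -116.38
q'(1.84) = -200.01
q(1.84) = -101.56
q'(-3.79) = -657.37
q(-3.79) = 493.82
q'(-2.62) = -138.88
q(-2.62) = 89.61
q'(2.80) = -743.53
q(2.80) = -512.84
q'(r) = -5.45*r^4 - 12.8*r^3 - 15.66*r^2 - 4.78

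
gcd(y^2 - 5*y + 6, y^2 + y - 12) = y - 3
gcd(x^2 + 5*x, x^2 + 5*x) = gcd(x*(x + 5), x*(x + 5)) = x^2 + 5*x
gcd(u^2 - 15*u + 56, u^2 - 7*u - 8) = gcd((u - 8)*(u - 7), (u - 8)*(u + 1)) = u - 8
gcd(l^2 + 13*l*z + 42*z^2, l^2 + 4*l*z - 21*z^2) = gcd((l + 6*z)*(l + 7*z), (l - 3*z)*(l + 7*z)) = l + 7*z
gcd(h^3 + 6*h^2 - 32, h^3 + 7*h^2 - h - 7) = 1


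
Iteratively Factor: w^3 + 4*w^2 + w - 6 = (w + 2)*(w^2 + 2*w - 3) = (w + 2)*(w + 3)*(w - 1)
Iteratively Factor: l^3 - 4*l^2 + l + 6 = (l - 2)*(l^2 - 2*l - 3) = (l - 2)*(l + 1)*(l - 3)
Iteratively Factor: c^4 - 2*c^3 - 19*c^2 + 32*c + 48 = (c + 1)*(c^3 - 3*c^2 - 16*c + 48) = (c - 3)*(c + 1)*(c^2 - 16) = (c - 4)*(c - 3)*(c + 1)*(c + 4)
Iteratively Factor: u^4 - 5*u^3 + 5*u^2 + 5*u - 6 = (u - 3)*(u^3 - 2*u^2 - u + 2) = (u - 3)*(u - 2)*(u^2 - 1) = (u - 3)*(u - 2)*(u + 1)*(u - 1)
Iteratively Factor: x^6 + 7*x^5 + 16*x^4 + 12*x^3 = (x)*(x^5 + 7*x^4 + 16*x^3 + 12*x^2) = x*(x + 2)*(x^4 + 5*x^3 + 6*x^2) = x*(x + 2)^2*(x^3 + 3*x^2) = x^2*(x + 2)^2*(x^2 + 3*x) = x^2*(x + 2)^2*(x + 3)*(x)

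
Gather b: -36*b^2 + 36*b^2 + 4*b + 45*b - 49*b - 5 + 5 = 0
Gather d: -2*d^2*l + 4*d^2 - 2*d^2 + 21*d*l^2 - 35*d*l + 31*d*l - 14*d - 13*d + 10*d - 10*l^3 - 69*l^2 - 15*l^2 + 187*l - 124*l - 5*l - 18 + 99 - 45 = d^2*(2 - 2*l) + d*(21*l^2 - 4*l - 17) - 10*l^3 - 84*l^2 + 58*l + 36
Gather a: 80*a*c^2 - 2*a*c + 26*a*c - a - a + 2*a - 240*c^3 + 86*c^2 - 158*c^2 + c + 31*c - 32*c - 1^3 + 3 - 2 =a*(80*c^2 + 24*c) - 240*c^3 - 72*c^2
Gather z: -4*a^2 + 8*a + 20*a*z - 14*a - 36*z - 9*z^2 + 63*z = -4*a^2 - 6*a - 9*z^2 + z*(20*a + 27)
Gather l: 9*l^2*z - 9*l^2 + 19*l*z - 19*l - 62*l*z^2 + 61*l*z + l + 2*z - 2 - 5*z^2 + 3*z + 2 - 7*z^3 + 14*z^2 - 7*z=l^2*(9*z - 9) + l*(-62*z^2 + 80*z - 18) - 7*z^3 + 9*z^2 - 2*z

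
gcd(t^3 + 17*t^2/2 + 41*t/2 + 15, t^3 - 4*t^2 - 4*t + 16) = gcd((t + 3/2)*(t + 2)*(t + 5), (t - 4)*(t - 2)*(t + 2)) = t + 2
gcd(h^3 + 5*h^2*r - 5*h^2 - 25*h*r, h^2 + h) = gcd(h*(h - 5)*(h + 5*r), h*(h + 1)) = h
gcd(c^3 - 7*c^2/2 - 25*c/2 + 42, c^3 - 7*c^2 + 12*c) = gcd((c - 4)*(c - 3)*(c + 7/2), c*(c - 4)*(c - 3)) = c^2 - 7*c + 12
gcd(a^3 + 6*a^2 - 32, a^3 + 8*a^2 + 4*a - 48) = a^2 + 2*a - 8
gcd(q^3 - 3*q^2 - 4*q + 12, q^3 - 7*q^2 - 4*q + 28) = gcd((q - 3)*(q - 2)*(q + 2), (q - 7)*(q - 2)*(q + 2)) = q^2 - 4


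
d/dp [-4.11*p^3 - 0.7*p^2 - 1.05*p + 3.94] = -12.33*p^2 - 1.4*p - 1.05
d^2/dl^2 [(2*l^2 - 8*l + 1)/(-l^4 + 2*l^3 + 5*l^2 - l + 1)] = 2*(-6*l^8 + 60*l^7 - 156*l^6 + 18*l^5 + 201*l^4 + 232*l^3 - 141*l^2 - 99*l + 10)/(l^12 - 6*l^11 - 3*l^10 + 55*l^9 - 156*l^7 - 44*l^6 + 3*l^5 - 75*l^4 + 25*l^3 - 18*l^2 + 3*l - 1)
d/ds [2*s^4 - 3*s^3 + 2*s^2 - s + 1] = 8*s^3 - 9*s^2 + 4*s - 1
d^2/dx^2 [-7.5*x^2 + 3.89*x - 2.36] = -15.0000000000000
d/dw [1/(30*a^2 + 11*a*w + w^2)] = (-11*a - 2*w)/(30*a^2 + 11*a*w + w^2)^2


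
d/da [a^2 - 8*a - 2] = 2*a - 8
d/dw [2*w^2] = 4*w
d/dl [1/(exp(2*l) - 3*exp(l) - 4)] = (3 - 2*exp(l))*exp(l)/(-exp(2*l) + 3*exp(l) + 4)^2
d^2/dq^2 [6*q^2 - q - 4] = 12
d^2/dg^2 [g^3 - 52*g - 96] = 6*g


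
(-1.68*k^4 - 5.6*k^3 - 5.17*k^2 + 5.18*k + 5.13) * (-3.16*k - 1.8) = 5.3088*k^5 + 20.72*k^4 + 26.4172*k^3 - 7.0628*k^2 - 25.5348*k - 9.234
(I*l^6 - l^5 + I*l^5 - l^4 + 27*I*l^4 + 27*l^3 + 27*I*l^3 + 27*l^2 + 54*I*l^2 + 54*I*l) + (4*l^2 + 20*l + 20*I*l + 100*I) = I*l^6 - l^5 + I*l^5 - l^4 + 27*I*l^4 + 27*l^3 + 27*I*l^3 + 31*l^2 + 54*I*l^2 + 20*l + 74*I*l + 100*I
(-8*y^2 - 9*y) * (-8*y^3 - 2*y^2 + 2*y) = 64*y^5 + 88*y^4 + 2*y^3 - 18*y^2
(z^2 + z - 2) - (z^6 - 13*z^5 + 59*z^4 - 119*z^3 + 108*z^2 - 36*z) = -z^6 + 13*z^5 - 59*z^4 + 119*z^3 - 107*z^2 + 37*z - 2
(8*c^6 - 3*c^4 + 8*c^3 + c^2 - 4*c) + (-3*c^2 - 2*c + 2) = 8*c^6 - 3*c^4 + 8*c^3 - 2*c^2 - 6*c + 2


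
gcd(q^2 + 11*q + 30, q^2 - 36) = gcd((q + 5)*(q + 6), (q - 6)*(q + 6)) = q + 6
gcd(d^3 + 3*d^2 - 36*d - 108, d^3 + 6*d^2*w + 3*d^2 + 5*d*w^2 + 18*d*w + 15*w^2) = d + 3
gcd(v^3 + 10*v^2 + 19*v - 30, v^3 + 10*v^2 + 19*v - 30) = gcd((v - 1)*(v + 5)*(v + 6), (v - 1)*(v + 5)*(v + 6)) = v^3 + 10*v^2 + 19*v - 30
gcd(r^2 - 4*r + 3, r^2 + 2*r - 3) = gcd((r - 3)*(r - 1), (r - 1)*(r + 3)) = r - 1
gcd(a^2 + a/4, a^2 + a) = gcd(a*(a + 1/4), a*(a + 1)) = a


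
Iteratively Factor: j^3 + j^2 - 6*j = (j - 2)*(j^2 + 3*j) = j*(j - 2)*(j + 3)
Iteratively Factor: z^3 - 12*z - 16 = (z + 2)*(z^2 - 2*z - 8) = (z + 2)^2*(z - 4)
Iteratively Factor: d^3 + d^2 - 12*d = (d - 3)*(d^2 + 4*d) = (d - 3)*(d + 4)*(d)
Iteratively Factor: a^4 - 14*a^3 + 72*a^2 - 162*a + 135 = (a - 3)*(a^3 - 11*a^2 + 39*a - 45) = (a - 3)^2*(a^2 - 8*a + 15) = (a - 5)*(a - 3)^2*(a - 3)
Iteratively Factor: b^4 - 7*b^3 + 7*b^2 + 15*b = (b - 3)*(b^3 - 4*b^2 - 5*b) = (b - 5)*(b - 3)*(b^2 + b) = b*(b - 5)*(b - 3)*(b + 1)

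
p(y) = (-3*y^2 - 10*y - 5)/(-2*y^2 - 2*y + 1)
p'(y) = (-6*y - 10)/(-2*y^2 - 2*y + 1) + (4*y + 2)*(-3*y^2 - 10*y - 5)/(-2*y^2 - 2*y + 1)^2 = 2*(-7*y^2 - 13*y - 10)/(4*y^4 + 8*y^3 - 4*y + 1)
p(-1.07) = 2.66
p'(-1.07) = -11.36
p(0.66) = 10.84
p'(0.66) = -30.49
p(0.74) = 8.91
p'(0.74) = -18.90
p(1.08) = 5.53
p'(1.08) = -5.28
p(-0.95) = 1.64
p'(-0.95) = -6.62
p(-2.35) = -0.36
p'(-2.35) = -1.27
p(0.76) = 8.56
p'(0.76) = -17.05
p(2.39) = 3.03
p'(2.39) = -0.70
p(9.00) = 1.89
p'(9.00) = -0.04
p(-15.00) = 1.26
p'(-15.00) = -0.02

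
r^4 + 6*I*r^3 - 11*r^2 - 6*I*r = r*(r + I)*(r + 2*I)*(r + 3*I)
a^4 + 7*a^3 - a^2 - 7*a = a*(a - 1)*(a + 1)*(a + 7)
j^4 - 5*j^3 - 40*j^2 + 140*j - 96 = (j - 8)*(j - 2)*(j - 1)*(j + 6)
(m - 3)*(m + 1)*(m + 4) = m^3 + 2*m^2 - 11*m - 12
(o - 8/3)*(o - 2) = o^2 - 14*o/3 + 16/3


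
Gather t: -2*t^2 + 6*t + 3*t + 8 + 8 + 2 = -2*t^2 + 9*t + 18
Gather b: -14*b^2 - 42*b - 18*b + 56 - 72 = -14*b^2 - 60*b - 16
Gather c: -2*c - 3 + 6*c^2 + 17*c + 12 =6*c^2 + 15*c + 9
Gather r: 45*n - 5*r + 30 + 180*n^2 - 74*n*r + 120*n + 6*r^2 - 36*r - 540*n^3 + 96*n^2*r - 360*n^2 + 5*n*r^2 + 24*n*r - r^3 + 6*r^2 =-540*n^3 - 180*n^2 + 165*n - r^3 + r^2*(5*n + 12) + r*(96*n^2 - 50*n - 41) + 30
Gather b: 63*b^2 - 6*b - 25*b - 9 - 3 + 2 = 63*b^2 - 31*b - 10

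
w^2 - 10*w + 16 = (w - 8)*(w - 2)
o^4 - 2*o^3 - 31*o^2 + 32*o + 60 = (o - 6)*(o - 2)*(o + 1)*(o + 5)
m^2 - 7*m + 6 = (m - 6)*(m - 1)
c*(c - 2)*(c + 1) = c^3 - c^2 - 2*c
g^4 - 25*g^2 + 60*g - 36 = (g - 3)*(g - 2)*(g - 1)*(g + 6)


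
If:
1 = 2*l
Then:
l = 1/2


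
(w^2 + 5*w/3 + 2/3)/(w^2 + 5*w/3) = (3*w^2 + 5*w + 2)/(w*(3*w + 5))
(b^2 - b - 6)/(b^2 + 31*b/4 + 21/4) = 4*(b^2 - b - 6)/(4*b^2 + 31*b + 21)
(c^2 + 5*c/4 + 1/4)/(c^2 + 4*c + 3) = (c + 1/4)/(c + 3)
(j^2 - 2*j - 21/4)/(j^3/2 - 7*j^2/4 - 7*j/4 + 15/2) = (4*j^2 - 8*j - 21)/(2*j^3 - 7*j^2 - 7*j + 30)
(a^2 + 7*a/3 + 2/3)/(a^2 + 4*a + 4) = (a + 1/3)/(a + 2)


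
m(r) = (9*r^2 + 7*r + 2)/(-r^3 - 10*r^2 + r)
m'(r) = (18*r + 7)/(-r^3 - 10*r^2 + r) + (3*r^2 + 20*r - 1)*(9*r^2 + 7*r + 2)/(-r^3 - 10*r^2 + r)^2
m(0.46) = -4.06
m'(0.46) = 11.76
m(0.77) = -2.27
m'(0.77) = 2.81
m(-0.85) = -0.34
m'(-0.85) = 0.39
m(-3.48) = -1.05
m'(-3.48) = 0.24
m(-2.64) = -0.86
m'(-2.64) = 0.23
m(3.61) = -0.83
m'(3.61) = 0.11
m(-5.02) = -1.48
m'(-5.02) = 0.35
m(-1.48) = -0.56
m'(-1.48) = 0.30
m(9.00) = -0.52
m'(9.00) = 0.03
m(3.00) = -0.91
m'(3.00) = 0.15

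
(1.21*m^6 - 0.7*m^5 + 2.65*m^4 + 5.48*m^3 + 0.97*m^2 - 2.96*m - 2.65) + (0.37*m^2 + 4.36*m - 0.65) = 1.21*m^6 - 0.7*m^5 + 2.65*m^4 + 5.48*m^3 + 1.34*m^2 + 1.4*m - 3.3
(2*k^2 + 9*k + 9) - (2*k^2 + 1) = 9*k + 8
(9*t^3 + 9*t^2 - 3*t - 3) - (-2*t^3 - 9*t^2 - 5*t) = 11*t^3 + 18*t^2 + 2*t - 3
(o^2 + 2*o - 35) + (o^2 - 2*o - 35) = 2*o^2 - 70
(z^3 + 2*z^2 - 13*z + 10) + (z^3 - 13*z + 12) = 2*z^3 + 2*z^2 - 26*z + 22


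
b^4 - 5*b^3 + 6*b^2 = b^2*(b - 3)*(b - 2)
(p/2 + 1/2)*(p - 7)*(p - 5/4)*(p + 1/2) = p^4/2 - 27*p^3/8 - 25*p^2/16 + 9*p/2 + 35/16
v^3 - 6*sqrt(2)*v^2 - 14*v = v*(v - 7*sqrt(2))*(v + sqrt(2))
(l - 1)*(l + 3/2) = l^2 + l/2 - 3/2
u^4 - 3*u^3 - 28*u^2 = u^2*(u - 7)*(u + 4)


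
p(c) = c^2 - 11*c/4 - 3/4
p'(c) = 2*c - 11/4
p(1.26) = -2.63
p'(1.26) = -0.23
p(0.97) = -2.48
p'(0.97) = -0.81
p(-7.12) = 69.52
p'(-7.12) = -16.99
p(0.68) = -2.16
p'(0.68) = -1.39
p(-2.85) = 15.21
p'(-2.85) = -8.45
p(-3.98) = 26.04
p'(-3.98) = -10.71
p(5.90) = 17.84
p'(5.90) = 9.05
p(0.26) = -1.40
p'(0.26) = -2.23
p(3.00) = 0.00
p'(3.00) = 3.25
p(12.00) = 110.25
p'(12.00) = 21.25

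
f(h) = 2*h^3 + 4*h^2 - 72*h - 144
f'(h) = 6*h^2 + 8*h - 72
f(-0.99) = -70.74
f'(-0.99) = -74.04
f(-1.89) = -7.13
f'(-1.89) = -65.69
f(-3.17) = 60.73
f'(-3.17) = -37.07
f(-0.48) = -108.74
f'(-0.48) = -74.46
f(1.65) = -242.93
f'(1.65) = -42.46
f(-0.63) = -97.55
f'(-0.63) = -74.66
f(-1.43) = -38.71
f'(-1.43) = -71.17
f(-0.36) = -117.65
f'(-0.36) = -74.10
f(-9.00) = -630.00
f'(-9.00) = 342.00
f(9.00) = 990.00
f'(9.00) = 486.00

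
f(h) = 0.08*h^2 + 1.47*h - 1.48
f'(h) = 0.16*h + 1.47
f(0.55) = -0.65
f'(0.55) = 1.56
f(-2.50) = -4.66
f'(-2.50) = 1.07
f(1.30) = 0.57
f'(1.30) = 1.68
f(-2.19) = -4.32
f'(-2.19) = 1.12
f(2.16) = 2.07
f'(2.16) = 1.82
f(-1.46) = -3.46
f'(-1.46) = 1.24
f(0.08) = -1.36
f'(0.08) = 1.48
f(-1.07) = -2.96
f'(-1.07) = 1.30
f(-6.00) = -7.42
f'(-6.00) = 0.51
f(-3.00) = -5.17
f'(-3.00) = 0.99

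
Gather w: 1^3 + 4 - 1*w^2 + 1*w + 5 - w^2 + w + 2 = -2*w^2 + 2*w + 12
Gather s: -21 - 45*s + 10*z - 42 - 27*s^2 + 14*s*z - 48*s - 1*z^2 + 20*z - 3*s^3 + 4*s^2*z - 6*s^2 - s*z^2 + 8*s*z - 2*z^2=-3*s^3 + s^2*(4*z - 33) + s*(-z^2 + 22*z - 93) - 3*z^2 + 30*z - 63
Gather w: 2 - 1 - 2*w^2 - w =-2*w^2 - w + 1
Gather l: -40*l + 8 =8 - 40*l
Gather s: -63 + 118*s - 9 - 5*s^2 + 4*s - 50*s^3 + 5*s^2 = -50*s^3 + 122*s - 72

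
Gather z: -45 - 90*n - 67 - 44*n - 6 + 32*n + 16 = -102*n - 102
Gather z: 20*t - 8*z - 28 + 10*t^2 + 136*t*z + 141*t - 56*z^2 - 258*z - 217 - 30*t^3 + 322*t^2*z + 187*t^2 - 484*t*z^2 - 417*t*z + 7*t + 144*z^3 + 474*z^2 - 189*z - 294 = -30*t^3 + 197*t^2 + 168*t + 144*z^3 + z^2*(418 - 484*t) + z*(322*t^2 - 281*t - 455) - 539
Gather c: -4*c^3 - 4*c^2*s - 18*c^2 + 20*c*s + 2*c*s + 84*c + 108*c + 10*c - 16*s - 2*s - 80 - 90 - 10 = -4*c^3 + c^2*(-4*s - 18) + c*(22*s + 202) - 18*s - 180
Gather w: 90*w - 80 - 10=90*w - 90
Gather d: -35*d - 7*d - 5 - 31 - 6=-42*d - 42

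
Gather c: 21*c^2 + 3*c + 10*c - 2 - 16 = 21*c^2 + 13*c - 18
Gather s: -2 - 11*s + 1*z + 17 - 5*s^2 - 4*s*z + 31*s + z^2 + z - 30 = -5*s^2 + s*(20 - 4*z) + z^2 + 2*z - 15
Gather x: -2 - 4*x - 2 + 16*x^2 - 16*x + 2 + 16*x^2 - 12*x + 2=32*x^2 - 32*x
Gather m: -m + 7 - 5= 2 - m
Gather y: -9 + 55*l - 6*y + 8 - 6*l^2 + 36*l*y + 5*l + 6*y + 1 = -6*l^2 + 36*l*y + 60*l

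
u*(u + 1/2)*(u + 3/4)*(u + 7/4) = u^4 + 3*u^3 + 41*u^2/16 + 21*u/32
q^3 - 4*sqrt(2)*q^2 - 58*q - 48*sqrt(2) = (q - 8*sqrt(2))*(q + sqrt(2))*(q + 3*sqrt(2))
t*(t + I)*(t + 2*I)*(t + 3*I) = t^4 + 6*I*t^3 - 11*t^2 - 6*I*t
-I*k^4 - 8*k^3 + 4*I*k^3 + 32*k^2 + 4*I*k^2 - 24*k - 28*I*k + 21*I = (k - 3)*(k - 7*I)*(k - I)*(-I*k + I)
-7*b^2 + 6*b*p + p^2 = (-b + p)*(7*b + p)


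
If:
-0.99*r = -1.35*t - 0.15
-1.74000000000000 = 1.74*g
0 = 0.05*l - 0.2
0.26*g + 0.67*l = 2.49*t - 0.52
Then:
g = -1.00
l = 4.00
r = 1.76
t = 1.18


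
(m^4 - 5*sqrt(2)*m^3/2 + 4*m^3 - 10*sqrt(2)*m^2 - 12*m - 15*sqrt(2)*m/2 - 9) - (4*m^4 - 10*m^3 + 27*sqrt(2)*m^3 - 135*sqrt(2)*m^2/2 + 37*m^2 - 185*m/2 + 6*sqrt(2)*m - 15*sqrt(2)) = -3*m^4 - 59*sqrt(2)*m^3/2 + 14*m^3 - 37*m^2 + 115*sqrt(2)*m^2/2 - 27*sqrt(2)*m/2 + 161*m/2 - 9 + 15*sqrt(2)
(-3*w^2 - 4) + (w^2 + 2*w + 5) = -2*w^2 + 2*w + 1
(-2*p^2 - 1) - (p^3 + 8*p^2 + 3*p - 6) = -p^3 - 10*p^2 - 3*p + 5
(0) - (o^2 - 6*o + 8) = -o^2 + 6*o - 8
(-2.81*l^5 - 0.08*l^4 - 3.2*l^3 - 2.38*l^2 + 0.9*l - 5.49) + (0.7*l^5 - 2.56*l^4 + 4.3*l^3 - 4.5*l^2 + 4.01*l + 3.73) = -2.11*l^5 - 2.64*l^4 + 1.1*l^3 - 6.88*l^2 + 4.91*l - 1.76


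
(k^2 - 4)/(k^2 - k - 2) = (k + 2)/(k + 1)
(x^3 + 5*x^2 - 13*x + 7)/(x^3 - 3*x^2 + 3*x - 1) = (x + 7)/(x - 1)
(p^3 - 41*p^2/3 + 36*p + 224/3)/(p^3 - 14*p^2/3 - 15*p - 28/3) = (p - 8)/(p + 1)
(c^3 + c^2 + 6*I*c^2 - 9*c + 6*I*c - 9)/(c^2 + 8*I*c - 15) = (c^2 + c*(1 + 3*I) + 3*I)/(c + 5*I)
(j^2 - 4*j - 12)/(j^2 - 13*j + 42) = (j + 2)/(j - 7)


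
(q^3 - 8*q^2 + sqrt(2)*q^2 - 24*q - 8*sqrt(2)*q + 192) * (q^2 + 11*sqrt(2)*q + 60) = q^5 - 8*q^4 + 12*sqrt(2)*q^4 - 96*sqrt(2)*q^3 + 58*q^3 - 464*q^2 - 204*sqrt(2)*q^2 - 1440*q + 1632*sqrt(2)*q + 11520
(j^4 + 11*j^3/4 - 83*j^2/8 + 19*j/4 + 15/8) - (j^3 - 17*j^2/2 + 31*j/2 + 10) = j^4 + 7*j^3/4 - 15*j^2/8 - 43*j/4 - 65/8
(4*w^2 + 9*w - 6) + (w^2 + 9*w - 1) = 5*w^2 + 18*w - 7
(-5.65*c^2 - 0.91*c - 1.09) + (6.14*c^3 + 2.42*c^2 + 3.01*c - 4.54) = 6.14*c^3 - 3.23*c^2 + 2.1*c - 5.63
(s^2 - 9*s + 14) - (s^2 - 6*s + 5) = 9 - 3*s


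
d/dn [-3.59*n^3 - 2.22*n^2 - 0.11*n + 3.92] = -10.77*n^2 - 4.44*n - 0.11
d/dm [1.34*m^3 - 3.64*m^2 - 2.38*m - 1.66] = 4.02*m^2 - 7.28*m - 2.38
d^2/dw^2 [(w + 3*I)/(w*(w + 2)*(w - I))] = (6*w^5 + w^4*(12 + 30*I) + w^3*(54 + 92*I) + w^2*(108 + 54*I) + w*(72 - 36*I) - 24*I)/(w^9 + w^8*(6 - 3*I) + w^7*(9 - 18*I) + w^6*(-10 - 35*I) + w^5*(-36 - 18*I) + w^4*(-24 + 12*I) + 8*I*w^3)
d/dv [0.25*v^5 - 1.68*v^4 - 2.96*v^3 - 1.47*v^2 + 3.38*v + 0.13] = 1.25*v^4 - 6.72*v^3 - 8.88*v^2 - 2.94*v + 3.38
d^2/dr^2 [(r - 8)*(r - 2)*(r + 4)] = 6*r - 12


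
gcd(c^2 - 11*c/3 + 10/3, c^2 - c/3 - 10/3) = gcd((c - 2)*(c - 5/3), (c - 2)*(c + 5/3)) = c - 2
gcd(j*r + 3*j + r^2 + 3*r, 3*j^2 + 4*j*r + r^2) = j + r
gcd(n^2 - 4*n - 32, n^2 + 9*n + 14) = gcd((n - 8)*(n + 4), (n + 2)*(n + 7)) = 1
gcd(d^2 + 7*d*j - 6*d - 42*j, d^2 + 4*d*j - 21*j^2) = d + 7*j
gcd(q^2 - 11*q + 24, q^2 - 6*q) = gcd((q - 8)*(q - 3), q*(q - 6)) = 1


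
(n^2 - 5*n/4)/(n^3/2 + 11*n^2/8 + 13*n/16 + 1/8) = 4*n*(4*n - 5)/(8*n^3 + 22*n^2 + 13*n + 2)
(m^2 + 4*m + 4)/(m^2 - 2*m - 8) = (m + 2)/(m - 4)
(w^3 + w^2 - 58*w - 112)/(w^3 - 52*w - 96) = (w + 7)/(w + 6)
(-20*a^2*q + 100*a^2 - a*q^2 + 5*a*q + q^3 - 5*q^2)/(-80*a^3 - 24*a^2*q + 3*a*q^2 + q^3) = (q - 5)/(4*a + q)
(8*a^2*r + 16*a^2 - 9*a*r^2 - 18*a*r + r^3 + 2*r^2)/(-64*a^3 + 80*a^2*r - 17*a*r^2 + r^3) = (r + 2)/(-8*a + r)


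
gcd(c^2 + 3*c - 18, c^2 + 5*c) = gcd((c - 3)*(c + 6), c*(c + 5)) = 1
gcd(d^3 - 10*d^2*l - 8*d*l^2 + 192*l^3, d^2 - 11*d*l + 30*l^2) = d - 6*l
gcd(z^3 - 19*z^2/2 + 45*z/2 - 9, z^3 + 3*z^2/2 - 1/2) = z - 1/2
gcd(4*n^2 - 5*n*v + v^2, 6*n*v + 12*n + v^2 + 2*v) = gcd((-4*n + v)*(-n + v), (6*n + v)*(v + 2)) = 1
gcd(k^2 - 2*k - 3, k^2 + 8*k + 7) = k + 1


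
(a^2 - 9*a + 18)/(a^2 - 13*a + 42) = (a - 3)/(a - 7)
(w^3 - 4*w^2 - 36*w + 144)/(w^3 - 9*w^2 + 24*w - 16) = (w^2 - 36)/(w^2 - 5*w + 4)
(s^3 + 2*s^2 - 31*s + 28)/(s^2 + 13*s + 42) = (s^2 - 5*s + 4)/(s + 6)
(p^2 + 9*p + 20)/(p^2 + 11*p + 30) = (p + 4)/(p + 6)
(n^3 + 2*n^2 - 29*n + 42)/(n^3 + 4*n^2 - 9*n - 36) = (n^2 + 5*n - 14)/(n^2 + 7*n + 12)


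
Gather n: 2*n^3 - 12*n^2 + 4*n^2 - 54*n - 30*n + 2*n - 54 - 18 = 2*n^3 - 8*n^2 - 82*n - 72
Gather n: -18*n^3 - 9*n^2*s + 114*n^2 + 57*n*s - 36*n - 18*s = -18*n^3 + n^2*(114 - 9*s) + n*(57*s - 36) - 18*s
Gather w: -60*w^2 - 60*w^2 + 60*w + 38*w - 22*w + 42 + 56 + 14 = -120*w^2 + 76*w + 112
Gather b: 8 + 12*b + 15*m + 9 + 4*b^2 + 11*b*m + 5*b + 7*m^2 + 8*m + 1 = 4*b^2 + b*(11*m + 17) + 7*m^2 + 23*m + 18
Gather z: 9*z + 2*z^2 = 2*z^2 + 9*z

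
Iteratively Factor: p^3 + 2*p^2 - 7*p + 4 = (p - 1)*(p^2 + 3*p - 4) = (p - 1)*(p + 4)*(p - 1)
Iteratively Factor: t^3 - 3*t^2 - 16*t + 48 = (t - 4)*(t^2 + t - 12) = (t - 4)*(t - 3)*(t + 4)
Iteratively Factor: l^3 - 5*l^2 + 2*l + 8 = (l - 4)*(l^2 - l - 2) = (l - 4)*(l - 2)*(l + 1)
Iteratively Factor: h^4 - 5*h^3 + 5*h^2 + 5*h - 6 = (h - 2)*(h^3 - 3*h^2 - h + 3) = (h - 2)*(h - 1)*(h^2 - 2*h - 3) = (h - 3)*(h - 2)*(h - 1)*(h + 1)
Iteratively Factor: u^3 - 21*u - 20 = (u + 1)*(u^2 - u - 20) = (u - 5)*(u + 1)*(u + 4)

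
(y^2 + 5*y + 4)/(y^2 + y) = (y + 4)/y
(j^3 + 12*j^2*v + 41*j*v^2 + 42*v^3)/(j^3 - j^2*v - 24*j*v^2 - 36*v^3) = (-j - 7*v)/(-j + 6*v)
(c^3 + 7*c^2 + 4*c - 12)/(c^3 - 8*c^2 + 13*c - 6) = (c^2 + 8*c + 12)/(c^2 - 7*c + 6)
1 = 1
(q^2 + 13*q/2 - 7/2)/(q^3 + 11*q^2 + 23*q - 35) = (q - 1/2)/(q^2 + 4*q - 5)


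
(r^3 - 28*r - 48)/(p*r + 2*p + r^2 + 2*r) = (r^2 - 2*r - 24)/(p + r)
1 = 1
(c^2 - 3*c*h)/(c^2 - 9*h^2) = c/(c + 3*h)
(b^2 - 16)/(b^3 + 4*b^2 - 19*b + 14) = (b^2 - 16)/(b^3 + 4*b^2 - 19*b + 14)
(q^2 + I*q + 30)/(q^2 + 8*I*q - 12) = (q - 5*I)/(q + 2*I)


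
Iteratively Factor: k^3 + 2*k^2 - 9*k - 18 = (k + 3)*(k^2 - k - 6) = (k - 3)*(k + 3)*(k + 2)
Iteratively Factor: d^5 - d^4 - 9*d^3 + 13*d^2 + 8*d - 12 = (d - 1)*(d^4 - 9*d^2 + 4*d + 12) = (d - 1)*(d + 3)*(d^3 - 3*d^2 + 4) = (d - 2)*(d - 1)*(d + 3)*(d^2 - d - 2) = (d - 2)^2*(d - 1)*(d + 3)*(d + 1)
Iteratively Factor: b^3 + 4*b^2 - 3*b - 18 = (b - 2)*(b^2 + 6*b + 9) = (b - 2)*(b + 3)*(b + 3)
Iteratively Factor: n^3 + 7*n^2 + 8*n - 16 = (n + 4)*(n^2 + 3*n - 4) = (n - 1)*(n + 4)*(n + 4)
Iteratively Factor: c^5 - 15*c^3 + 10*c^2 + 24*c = (c + 4)*(c^4 - 4*c^3 + c^2 + 6*c) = (c + 1)*(c + 4)*(c^3 - 5*c^2 + 6*c) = c*(c + 1)*(c + 4)*(c^2 - 5*c + 6) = c*(c - 2)*(c + 1)*(c + 4)*(c - 3)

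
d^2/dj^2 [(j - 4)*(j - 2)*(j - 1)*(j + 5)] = 12*j^2 - 12*j - 42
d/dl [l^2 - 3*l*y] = 2*l - 3*y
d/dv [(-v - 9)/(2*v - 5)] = 23/(2*v - 5)^2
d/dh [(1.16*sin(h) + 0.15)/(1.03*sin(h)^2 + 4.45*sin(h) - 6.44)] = (-0.309*sin(h) + 0.5974*cos(2*h) - 8.7353)*cos(h)/(1.03*sin(h)^2 + 4.45*sin(h) - 6.44)^2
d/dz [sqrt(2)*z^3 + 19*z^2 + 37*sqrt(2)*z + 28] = 3*sqrt(2)*z^2 + 38*z + 37*sqrt(2)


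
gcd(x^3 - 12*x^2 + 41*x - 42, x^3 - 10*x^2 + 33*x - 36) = x - 3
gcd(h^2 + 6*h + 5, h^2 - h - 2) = h + 1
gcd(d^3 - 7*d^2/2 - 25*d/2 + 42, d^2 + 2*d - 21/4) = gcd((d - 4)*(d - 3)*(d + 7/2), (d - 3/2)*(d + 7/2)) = d + 7/2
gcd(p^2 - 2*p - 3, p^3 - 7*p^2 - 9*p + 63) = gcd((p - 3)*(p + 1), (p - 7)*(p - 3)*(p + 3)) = p - 3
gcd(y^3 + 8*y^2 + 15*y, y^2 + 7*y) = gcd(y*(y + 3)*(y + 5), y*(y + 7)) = y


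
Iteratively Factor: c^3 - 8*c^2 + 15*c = (c)*(c^2 - 8*c + 15) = c*(c - 3)*(c - 5)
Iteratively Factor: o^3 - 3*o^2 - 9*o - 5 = (o + 1)*(o^2 - 4*o - 5) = (o - 5)*(o + 1)*(o + 1)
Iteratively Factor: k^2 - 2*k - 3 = (k + 1)*(k - 3)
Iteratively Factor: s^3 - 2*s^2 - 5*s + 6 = (s - 1)*(s^2 - s - 6) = (s - 3)*(s - 1)*(s + 2)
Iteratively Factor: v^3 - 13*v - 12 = (v + 3)*(v^2 - 3*v - 4) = (v - 4)*(v + 3)*(v + 1)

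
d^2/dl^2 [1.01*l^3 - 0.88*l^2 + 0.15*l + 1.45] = 6.06*l - 1.76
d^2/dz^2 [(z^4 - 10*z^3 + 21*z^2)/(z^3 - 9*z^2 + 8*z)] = 8*(z^3 + 6*z^2 - 78*z + 218)/(z^6 - 27*z^5 + 267*z^4 - 1161*z^3 + 2136*z^2 - 1728*z + 512)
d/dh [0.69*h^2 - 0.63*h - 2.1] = 1.38*h - 0.63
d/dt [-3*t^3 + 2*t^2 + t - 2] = -9*t^2 + 4*t + 1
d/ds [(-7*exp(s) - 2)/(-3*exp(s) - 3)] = 5/(12*cosh(s/2)^2)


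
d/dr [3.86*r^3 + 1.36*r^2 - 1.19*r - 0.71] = 11.58*r^2 + 2.72*r - 1.19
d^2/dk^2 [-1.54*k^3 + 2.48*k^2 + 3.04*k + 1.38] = 4.96 - 9.24*k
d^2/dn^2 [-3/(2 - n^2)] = 6*(3*n^2 + 2)/(n^2 - 2)^3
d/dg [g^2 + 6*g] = 2*g + 6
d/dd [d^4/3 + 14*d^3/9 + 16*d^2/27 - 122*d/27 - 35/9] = 4*d^3/3 + 14*d^2/3 + 32*d/27 - 122/27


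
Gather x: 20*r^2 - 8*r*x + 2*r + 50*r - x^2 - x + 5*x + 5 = 20*r^2 + 52*r - x^2 + x*(4 - 8*r) + 5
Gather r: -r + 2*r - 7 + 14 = r + 7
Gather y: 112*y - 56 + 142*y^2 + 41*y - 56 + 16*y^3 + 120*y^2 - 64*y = 16*y^3 + 262*y^2 + 89*y - 112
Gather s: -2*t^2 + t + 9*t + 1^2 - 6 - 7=-2*t^2 + 10*t - 12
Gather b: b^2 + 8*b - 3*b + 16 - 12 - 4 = b^2 + 5*b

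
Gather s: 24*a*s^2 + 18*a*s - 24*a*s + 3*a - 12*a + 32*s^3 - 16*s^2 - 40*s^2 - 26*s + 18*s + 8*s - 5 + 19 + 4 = -6*a*s - 9*a + 32*s^3 + s^2*(24*a - 56) + 18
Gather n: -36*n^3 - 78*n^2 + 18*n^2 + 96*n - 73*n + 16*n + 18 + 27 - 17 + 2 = -36*n^3 - 60*n^2 + 39*n + 30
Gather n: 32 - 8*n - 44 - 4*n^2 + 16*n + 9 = -4*n^2 + 8*n - 3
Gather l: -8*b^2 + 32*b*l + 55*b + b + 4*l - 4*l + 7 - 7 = -8*b^2 + 32*b*l + 56*b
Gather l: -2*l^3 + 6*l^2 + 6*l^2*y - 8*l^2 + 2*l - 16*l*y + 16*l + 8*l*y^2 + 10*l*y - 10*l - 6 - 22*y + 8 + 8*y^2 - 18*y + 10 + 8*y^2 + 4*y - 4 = -2*l^3 + l^2*(6*y - 2) + l*(8*y^2 - 6*y + 8) + 16*y^2 - 36*y + 8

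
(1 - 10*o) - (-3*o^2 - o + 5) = 3*o^2 - 9*o - 4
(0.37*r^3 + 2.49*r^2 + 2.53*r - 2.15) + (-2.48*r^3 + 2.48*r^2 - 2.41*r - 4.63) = -2.11*r^3 + 4.97*r^2 + 0.12*r - 6.78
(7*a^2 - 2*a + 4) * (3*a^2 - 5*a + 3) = 21*a^4 - 41*a^3 + 43*a^2 - 26*a + 12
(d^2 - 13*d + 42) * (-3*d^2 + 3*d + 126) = -3*d^4 + 42*d^3 - 39*d^2 - 1512*d + 5292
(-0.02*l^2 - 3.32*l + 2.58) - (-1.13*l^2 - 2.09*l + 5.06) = 1.11*l^2 - 1.23*l - 2.48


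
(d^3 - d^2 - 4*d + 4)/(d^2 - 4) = d - 1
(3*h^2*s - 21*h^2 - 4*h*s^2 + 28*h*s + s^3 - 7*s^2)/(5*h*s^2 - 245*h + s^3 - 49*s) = (3*h^2 - 4*h*s + s^2)/(5*h*s + 35*h + s^2 + 7*s)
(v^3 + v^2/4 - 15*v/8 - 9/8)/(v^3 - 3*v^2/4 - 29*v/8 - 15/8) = (2*v - 3)/(2*v - 5)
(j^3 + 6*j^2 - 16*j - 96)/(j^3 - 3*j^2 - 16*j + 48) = (j + 6)/(j - 3)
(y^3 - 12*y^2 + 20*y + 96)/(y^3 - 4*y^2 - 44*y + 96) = (y^2 - 4*y - 12)/(y^2 + 4*y - 12)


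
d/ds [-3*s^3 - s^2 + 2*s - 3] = -9*s^2 - 2*s + 2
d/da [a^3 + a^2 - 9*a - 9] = 3*a^2 + 2*a - 9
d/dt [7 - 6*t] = -6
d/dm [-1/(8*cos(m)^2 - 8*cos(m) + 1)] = 8*(sin(m) - sin(2*m))/(8*cos(m) - 4*cos(2*m) - 5)^2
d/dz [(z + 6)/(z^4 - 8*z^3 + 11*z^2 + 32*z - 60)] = (z^4 - 8*z^3 + 11*z^2 + 32*z - 2*(z + 6)*(2*z^3 - 12*z^2 + 11*z + 16) - 60)/(z^4 - 8*z^3 + 11*z^2 + 32*z - 60)^2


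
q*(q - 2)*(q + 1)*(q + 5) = q^4 + 4*q^3 - 7*q^2 - 10*q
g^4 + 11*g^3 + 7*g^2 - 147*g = g*(g - 3)*(g + 7)^2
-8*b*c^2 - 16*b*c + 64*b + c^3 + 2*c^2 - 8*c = (-8*b + c)*(c - 2)*(c + 4)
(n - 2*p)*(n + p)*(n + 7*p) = n^3 + 6*n^2*p - 9*n*p^2 - 14*p^3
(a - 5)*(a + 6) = a^2 + a - 30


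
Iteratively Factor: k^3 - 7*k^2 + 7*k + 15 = (k - 5)*(k^2 - 2*k - 3) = (k - 5)*(k - 3)*(k + 1)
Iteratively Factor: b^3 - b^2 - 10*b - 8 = (b - 4)*(b^2 + 3*b + 2) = (b - 4)*(b + 2)*(b + 1)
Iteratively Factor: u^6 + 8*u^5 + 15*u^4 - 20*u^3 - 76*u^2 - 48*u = (u + 2)*(u^5 + 6*u^4 + 3*u^3 - 26*u^2 - 24*u) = (u - 2)*(u + 2)*(u^4 + 8*u^3 + 19*u^2 + 12*u) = (u - 2)*(u + 2)*(u + 3)*(u^3 + 5*u^2 + 4*u) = (u - 2)*(u + 2)*(u + 3)*(u + 4)*(u^2 + u) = (u - 2)*(u + 1)*(u + 2)*(u + 3)*(u + 4)*(u)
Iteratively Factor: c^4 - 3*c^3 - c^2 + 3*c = (c + 1)*(c^3 - 4*c^2 + 3*c) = (c - 1)*(c + 1)*(c^2 - 3*c) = c*(c - 1)*(c + 1)*(c - 3)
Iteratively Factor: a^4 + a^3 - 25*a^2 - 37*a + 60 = (a + 4)*(a^3 - 3*a^2 - 13*a + 15) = (a + 3)*(a + 4)*(a^2 - 6*a + 5) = (a - 5)*(a + 3)*(a + 4)*(a - 1)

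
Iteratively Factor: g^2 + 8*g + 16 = (g + 4)*(g + 4)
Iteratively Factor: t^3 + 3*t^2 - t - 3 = (t - 1)*(t^2 + 4*t + 3) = (t - 1)*(t + 1)*(t + 3)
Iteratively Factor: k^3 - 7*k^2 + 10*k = (k - 5)*(k^2 - 2*k) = (k - 5)*(k - 2)*(k)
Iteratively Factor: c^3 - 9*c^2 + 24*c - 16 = (c - 4)*(c^2 - 5*c + 4) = (c - 4)^2*(c - 1)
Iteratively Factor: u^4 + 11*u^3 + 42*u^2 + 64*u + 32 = (u + 2)*(u^3 + 9*u^2 + 24*u + 16) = (u + 2)*(u + 4)*(u^2 + 5*u + 4) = (u + 2)*(u + 4)^2*(u + 1)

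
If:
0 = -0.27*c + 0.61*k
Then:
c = 2.25925925925926*k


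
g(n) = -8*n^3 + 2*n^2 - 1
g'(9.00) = -1908.00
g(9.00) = -5671.00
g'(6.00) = -840.00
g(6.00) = -1657.00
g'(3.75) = -322.50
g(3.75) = -394.75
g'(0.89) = -15.45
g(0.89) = -5.06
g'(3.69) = -312.03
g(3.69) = -375.72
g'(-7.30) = -1308.16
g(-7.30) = 3217.72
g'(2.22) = -109.40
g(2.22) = -78.67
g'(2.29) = -116.70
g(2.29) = -86.58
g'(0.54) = -4.84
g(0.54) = -1.68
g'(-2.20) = -124.96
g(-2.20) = 93.86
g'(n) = -24*n^2 + 4*n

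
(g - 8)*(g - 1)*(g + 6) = g^3 - 3*g^2 - 46*g + 48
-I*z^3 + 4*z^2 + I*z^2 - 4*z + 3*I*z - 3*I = (z - 1)*(z + 3*I)*(-I*z + 1)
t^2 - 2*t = t*(t - 2)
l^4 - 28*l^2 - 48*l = l*(l - 6)*(l + 2)*(l + 4)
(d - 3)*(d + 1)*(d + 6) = d^3 + 4*d^2 - 15*d - 18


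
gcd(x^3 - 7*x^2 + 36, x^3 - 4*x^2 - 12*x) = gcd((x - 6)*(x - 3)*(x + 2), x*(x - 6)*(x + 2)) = x^2 - 4*x - 12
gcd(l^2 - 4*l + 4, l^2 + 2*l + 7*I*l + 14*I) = 1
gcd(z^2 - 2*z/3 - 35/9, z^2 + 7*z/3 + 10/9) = z + 5/3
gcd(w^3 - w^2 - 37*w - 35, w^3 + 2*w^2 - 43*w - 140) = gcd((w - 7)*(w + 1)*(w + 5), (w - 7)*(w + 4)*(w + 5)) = w^2 - 2*w - 35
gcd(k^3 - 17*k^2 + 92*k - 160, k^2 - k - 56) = k - 8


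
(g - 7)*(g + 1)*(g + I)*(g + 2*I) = g^4 - 6*g^3 + 3*I*g^3 - 9*g^2 - 18*I*g^2 + 12*g - 21*I*g + 14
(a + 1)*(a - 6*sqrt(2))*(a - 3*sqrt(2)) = a^3 - 9*sqrt(2)*a^2 + a^2 - 9*sqrt(2)*a + 36*a + 36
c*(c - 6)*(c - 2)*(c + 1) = c^4 - 7*c^3 + 4*c^2 + 12*c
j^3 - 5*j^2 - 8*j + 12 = (j - 6)*(j - 1)*(j + 2)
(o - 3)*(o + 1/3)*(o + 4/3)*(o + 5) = o^4 + 11*o^3/3 - 101*o^2/9 - 217*o/9 - 20/3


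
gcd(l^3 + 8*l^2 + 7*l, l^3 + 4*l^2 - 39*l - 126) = l + 7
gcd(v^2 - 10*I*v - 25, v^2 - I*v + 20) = v - 5*I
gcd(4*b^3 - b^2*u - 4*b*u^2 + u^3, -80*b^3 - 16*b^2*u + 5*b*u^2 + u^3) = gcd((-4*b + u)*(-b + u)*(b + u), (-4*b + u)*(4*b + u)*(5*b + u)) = -4*b + u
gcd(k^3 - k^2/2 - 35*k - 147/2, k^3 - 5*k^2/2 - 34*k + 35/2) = k - 7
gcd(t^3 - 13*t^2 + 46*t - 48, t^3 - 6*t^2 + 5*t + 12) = t - 3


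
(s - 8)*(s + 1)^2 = s^3 - 6*s^2 - 15*s - 8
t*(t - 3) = t^2 - 3*t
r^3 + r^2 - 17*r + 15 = (r - 3)*(r - 1)*(r + 5)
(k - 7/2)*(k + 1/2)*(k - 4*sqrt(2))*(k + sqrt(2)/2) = k^4 - 7*sqrt(2)*k^3/2 - 3*k^3 - 23*k^2/4 + 21*sqrt(2)*k^2/2 + 49*sqrt(2)*k/8 + 12*k + 7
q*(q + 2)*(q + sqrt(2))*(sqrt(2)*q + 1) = sqrt(2)*q^4 + 2*sqrt(2)*q^3 + 3*q^3 + sqrt(2)*q^2 + 6*q^2 + 2*sqrt(2)*q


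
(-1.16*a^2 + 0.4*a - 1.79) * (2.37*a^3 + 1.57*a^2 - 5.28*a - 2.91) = -2.7492*a^5 - 0.8732*a^4 + 2.5105*a^3 - 1.5467*a^2 + 8.2872*a + 5.2089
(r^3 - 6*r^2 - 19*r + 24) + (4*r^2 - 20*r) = r^3 - 2*r^2 - 39*r + 24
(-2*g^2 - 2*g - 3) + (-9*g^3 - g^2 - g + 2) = -9*g^3 - 3*g^2 - 3*g - 1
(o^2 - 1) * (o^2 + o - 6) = o^4 + o^3 - 7*o^2 - o + 6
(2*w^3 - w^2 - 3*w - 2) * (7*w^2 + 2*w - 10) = 14*w^5 - 3*w^4 - 43*w^3 - 10*w^2 + 26*w + 20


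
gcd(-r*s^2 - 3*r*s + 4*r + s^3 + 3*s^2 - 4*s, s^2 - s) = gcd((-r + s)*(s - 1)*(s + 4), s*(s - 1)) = s - 1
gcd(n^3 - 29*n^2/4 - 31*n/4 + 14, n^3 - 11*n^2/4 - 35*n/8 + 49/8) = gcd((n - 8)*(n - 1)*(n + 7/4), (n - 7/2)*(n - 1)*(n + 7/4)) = n^2 + 3*n/4 - 7/4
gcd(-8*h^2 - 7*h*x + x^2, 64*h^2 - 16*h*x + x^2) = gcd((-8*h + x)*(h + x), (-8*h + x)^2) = -8*h + x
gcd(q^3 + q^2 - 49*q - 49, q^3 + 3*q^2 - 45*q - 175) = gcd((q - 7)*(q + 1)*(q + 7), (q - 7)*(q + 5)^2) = q - 7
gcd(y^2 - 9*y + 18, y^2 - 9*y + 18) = y^2 - 9*y + 18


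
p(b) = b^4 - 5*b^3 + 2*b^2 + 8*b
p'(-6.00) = -1420.00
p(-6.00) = 2400.00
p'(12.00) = 4808.00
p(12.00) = 12480.00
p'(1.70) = -8.90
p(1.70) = 3.17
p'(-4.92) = -851.16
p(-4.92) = 1190.48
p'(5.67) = 277.58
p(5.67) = 231.79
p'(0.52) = 6.59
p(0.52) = 4.07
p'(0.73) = 4.48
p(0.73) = 5.24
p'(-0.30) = 5.34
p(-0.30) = -2.08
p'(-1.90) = -81.19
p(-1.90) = 39.35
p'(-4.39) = -637.06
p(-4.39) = 797.86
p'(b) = 4*b^3 - 15*b^2 + 4*b + 8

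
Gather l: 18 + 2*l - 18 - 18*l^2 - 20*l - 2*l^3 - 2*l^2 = -2*l^3 - 20*l^2 - 18*l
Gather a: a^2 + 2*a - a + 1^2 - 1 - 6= a^2 + a - 6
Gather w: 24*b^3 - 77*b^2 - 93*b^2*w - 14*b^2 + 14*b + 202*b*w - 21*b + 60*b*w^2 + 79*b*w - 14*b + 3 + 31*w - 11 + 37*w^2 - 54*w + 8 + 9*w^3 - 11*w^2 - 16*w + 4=24*b^3 - 91*b^2 - 21*b + 9*w^3 + w^2*(60*b + 26) + w*(-93*b^2 + 281*b - 39) + 4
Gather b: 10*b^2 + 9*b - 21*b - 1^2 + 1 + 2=10*b^2 - 12*b + 2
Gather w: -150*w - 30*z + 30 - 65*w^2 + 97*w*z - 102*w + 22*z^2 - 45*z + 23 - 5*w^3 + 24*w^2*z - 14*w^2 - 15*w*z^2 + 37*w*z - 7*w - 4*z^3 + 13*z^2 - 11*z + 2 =-5*w^3 + w^2*(24*z - 79) + w*(-15*z^2 + 134*z - 259) - 4*z^3 + 35*z^2 - 86*z + 55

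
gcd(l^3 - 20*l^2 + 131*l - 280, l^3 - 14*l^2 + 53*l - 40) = l^2 - 13*l + 40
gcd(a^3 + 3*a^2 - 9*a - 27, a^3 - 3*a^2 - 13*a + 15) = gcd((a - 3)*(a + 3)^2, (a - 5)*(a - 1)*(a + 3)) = a + 3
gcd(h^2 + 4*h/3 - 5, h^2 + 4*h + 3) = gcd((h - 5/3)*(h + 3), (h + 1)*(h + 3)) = h + 3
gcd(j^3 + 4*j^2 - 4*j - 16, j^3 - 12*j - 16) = j + 2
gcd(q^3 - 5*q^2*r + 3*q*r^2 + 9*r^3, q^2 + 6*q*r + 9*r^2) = 1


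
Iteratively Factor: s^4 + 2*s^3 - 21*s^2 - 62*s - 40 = (s + 1)*(s^3 + s^2 - 22*s - 40) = (s + 1)*(s + 4)*(s^2 - 3*s - 10) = (s - 5)*(s + 1)*(s + 4)*(s + 2)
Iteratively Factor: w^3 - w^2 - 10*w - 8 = (w - 4)*(w^2 + 3*w + 2) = (w - 4)*(w + 2)*(w + 1)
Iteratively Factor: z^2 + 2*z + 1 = (z + 1)*(z + 1)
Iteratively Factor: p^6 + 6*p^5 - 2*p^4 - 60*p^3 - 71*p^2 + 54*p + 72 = (p - 3)*(p^5 + 9*p^4 + 25*p^3 + 15*p^2 - 26*p - 24) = (p - 3)*(p + 3)*(p^4 + 6*p^3 + 7*p^2 - 6*p - 8) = (p - 3)*(p + 1)*(p + 3)*(p^3 + 5*p^2 + 2*p - 8) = (p - 3)*(p + 1)*(p + 3)*(p + 4)*(p^2 + p - 2) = (p - 3)*(p - 1)*(p + 1)*(p + 3)*(p + 4)*(p + 2)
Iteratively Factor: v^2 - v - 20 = (v + 4)*(v - 5)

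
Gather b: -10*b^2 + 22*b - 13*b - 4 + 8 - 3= -10*b^2 + 9*b + 1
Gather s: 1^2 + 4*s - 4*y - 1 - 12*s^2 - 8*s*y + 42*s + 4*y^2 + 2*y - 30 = -12*s^2 + s*(46 - 8*y) + 4*y^2 - 2*y - 30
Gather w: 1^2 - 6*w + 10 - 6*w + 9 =20 - 12*w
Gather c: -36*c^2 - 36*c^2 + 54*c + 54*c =-72*c^2 + 108*c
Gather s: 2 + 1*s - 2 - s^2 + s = -s^2 + 2*s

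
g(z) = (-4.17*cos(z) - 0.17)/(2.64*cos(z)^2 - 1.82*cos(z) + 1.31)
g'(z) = (5.28*sin(z)*cos(z) - 1.82*sin(z))*(-4.17*cos(z) - 0.17)/(2.64*cos(z)^2 - 1.82*cos(z) + 1.31)^2 + 4.17*sin(z)/(2.64*cos(z)^2 - 1.82*cos(z) + 1.31)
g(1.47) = -0.51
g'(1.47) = 4.16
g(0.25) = -2.08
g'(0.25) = -0.33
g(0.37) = -2.13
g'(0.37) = -0.46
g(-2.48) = 0.71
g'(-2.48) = 0.01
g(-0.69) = -2.29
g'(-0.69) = 0.43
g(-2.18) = 0.69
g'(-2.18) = -0.21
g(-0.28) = -2.09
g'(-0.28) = 0.36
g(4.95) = -1.12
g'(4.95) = -4.55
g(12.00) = -2.23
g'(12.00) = 0.55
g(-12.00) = -2.23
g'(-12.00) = -0.55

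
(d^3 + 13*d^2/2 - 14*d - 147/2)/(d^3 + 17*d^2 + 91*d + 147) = (d - 7/2)/(d + 7)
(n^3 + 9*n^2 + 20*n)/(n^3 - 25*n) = (n + 4)/(n - 5)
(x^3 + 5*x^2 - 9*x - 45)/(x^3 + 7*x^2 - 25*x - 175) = (x^2 - 9)/(x^2 + 2*x - 35)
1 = 1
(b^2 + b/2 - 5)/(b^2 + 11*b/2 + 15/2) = (b - 2)/(b + 3)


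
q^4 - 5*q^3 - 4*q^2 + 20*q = q*(q - 5)*(q - 2)*(q + 2)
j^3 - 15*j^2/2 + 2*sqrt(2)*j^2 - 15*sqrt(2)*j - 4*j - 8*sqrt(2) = (j - 8)*(j + 1/2)*(j + 2*sqrt(2))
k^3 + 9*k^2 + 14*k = k*(k + 2)*(k + 7)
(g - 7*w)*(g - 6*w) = g^2 - 13*g*w + 42*w^2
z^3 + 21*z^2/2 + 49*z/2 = z*(z + 7/2)*(z + 7)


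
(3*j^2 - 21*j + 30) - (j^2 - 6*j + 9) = 2*j^2 - 15*j + 21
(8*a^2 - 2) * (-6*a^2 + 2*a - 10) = -48*a^4 + 16*a^3 - 68*a^2 - 4*a + 20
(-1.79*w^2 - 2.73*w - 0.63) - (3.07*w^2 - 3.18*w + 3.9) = -4.86*w^2 + 0.45*w - 4.53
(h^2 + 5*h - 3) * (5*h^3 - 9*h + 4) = 5*h^5 + 25*h^4 - 24*h^3 - 41*h^2 + 47*h - 12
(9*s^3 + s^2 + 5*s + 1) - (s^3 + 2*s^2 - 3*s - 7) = 8*s^3 - s^2 + 8*s + 8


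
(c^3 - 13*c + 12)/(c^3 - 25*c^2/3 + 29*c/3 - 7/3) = 3*(c^2 + c - 12)/(3*c^2 - 22*c + 7)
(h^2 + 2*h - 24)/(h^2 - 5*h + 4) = (h + 6)/(h - 1)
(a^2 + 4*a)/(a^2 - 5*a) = (a + 4)/(a - 5)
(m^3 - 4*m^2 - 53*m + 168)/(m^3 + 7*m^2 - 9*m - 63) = (m - 8)/(m + 3)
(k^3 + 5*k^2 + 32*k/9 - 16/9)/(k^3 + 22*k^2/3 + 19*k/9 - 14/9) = (3*k^2 + 16*k + 16)/(3*k^2 + 23*k + 14)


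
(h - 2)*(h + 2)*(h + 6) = h^3 + 6*h^2 - 4*h - 24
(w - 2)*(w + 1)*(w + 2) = w^3 + w^2 - 4*w - 4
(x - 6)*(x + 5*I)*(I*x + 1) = I*x^3 - 4*x^2 - 6*I*x^2 + 24*x + 5*I*x - 30*I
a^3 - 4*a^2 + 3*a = a*(a - 3)*(a - 1)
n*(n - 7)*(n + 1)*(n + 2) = n^4 - 4*n^3 - 19*n^2 - 14*n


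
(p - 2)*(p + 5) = p^2 + 3*p - 10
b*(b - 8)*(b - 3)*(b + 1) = b^4 - 10*b^3 + 13*b^2 + 24*b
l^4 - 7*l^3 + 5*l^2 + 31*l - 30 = (l - 5)*(l - 3)*(l - 1)*(l + 2)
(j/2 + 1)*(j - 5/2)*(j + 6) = j^3/2 + 11*j^2/4 - 4*j - 15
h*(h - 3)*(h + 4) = h^3 + h^2 - 12*h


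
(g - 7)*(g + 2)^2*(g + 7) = g^4 + 4*g^3 - 45*g^2 - 196*g - 196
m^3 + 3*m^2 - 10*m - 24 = (m - 3)*(m + 2)*(m + 4)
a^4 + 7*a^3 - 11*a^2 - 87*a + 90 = (a - 3)*(a - 1)*(a + 5)*(a + 6)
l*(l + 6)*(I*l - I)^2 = -l^4 - 4*l^3 + 11*l^2 - 6*l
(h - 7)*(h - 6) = h^2 - 13*h + 42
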